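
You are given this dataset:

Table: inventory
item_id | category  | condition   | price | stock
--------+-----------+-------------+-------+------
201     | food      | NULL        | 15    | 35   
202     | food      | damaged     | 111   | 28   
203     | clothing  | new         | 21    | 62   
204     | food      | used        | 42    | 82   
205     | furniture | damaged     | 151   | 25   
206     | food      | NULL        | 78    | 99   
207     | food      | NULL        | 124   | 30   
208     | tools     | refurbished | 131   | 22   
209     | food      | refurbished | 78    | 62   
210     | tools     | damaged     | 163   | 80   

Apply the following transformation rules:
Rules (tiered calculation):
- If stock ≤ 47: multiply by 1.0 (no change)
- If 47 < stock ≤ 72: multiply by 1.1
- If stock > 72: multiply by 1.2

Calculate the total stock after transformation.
589.6

Step 1: Tier 1 (stock ≤ 47): 5 records, sum = 140 × 1.0 = 140.0
Step 2: Tier 2 (47 < stock ≤ 72): 2 records, sum = 124 × 1.1 = 136.4
Step 3: Tier 3 (stock > 72): 3 records, sum = 261 × 1.2 = 313.2
Step 4: Final sum = 140.0 + 136.4 + 313.2 = 589.6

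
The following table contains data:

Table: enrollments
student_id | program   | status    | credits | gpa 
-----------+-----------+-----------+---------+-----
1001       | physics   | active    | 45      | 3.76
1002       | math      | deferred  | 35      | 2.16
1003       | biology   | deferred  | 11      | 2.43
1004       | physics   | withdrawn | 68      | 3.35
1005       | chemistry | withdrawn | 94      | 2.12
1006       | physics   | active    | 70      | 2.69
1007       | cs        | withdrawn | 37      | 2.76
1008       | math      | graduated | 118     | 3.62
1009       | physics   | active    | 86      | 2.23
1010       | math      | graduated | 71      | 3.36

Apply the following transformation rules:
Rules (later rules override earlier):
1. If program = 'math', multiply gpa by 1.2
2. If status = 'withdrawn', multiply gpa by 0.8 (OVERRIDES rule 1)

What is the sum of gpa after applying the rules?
28.66

Step 1: Rule 2 takes priority for records with status = 'withdrawn'
  - 3 records: 8.23 × 0.8 = 6.58
Step 2: Rule 1 applies to remaining records with program = 'math'
  - 3 records: 9.14 × 1.2 = 10.97
Step 3: Other records unchanged: 11.11
Step 4: Final sum = 6.58 + 10.97 + 11.11 = 28.66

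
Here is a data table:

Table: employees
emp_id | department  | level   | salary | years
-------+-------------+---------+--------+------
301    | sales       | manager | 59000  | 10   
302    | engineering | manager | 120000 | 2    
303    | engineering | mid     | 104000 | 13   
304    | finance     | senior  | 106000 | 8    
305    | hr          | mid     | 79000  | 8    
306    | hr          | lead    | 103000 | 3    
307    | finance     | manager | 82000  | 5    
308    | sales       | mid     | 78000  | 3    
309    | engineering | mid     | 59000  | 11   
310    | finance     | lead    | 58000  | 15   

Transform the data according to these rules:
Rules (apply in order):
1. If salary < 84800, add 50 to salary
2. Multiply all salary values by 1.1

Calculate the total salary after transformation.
933130.0

Step 1: Apply Rule 1 - Add 50 to records with salary < 84800
  - 6 records affected: 415000 + (6 × 50) = 415300
  - Unaffected records: 433000
  - Sum after Rule 1: 848300
Step 2: Apply Rule 2 - Multiply all by 1.1
  - 848300 × 1.1 = 933130.0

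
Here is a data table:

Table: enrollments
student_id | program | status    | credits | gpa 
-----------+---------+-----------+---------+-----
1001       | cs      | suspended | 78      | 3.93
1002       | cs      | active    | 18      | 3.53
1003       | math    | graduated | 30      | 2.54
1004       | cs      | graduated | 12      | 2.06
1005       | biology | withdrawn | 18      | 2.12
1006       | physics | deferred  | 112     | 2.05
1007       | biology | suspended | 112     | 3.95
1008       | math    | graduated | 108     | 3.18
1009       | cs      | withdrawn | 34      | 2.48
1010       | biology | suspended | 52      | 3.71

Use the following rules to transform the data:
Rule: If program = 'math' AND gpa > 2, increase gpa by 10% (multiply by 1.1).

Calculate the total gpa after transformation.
30.12

Step 1: Find records where program = 'math' AND gpa > 2
Step 2: 2 records match, summing to 5.72
Step 3: After multiplier: 5.72 × 1.1 = 6.29
Step 4: Unaffected records sum: 23.83
Step 5: Final sum = 6.29 + 23.83 = 30.12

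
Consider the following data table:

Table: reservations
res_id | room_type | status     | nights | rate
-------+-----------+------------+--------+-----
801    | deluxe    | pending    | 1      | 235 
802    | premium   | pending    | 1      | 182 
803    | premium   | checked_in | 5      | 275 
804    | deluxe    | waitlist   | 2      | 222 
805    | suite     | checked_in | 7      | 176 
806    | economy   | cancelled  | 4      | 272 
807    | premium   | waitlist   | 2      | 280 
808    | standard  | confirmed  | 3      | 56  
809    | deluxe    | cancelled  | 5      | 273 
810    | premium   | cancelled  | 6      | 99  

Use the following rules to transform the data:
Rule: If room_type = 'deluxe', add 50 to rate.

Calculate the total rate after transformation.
2220

Step 1: Count records where room_type = 'deluxe': 3
Step 2: Total bonus added: 3 × 50 = 150
Step 3: Original sum of rate: 2070
Step 4: Final sum = 2070 + 150 = 2220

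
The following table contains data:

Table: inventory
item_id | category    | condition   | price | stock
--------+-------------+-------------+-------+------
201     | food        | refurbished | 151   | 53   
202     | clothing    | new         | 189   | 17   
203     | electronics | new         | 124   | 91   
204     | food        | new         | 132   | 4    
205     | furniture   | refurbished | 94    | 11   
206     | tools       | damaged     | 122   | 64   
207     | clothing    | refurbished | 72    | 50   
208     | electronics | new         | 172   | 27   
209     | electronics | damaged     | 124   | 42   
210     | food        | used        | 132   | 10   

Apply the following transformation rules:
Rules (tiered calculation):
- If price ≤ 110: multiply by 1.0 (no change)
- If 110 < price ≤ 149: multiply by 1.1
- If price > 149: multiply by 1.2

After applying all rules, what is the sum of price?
1477.8

Step 1: Tier 1 (price ≤ 110): 2 records, sum = 166 × 1.0 = 166.0
Step 2: Tier 2 (110 < price ≤ 149): 5 records, sum = 634 × 1.1 = 697.4
Step 3: Tier 3 (price > 149): 3 records, sum = 512 × 1.2 = 614.4
Step 4: Final sum = 166.0 + 697.4 + 614.4 = 1477.8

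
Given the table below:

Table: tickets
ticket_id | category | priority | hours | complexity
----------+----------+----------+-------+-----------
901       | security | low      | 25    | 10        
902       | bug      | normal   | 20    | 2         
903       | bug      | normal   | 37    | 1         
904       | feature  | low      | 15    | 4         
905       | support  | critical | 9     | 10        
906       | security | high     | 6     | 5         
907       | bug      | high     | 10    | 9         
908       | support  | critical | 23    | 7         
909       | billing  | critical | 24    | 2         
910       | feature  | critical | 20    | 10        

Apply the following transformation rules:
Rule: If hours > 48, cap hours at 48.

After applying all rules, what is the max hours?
37

Step 1: Original maximum hours = 37
Step 2: Check cap of 48 against maximum
Step 3: No records exceed the cap (max 37 <= cap 48), so no capping applies
Step 4: Maximum after transformation = 37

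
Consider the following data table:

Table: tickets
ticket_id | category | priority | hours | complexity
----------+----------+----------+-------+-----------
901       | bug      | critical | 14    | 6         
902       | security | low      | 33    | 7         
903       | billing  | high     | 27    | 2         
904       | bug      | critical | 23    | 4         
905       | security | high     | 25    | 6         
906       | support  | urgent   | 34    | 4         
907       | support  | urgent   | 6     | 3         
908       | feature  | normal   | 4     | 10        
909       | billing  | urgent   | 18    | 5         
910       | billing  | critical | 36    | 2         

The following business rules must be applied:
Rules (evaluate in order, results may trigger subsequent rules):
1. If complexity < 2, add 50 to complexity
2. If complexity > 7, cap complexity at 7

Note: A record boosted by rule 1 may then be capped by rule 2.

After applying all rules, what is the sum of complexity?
46

Step 1: Apply rule 1 to records with complexity < 2
  - 0 records get bonus of 50
  - Of these, 0 records then exceed 7 and get capped
Step 2: Apply rule 2 to records with complexity > 7
  - 1 records (original) are capped
Step 3: Calculate final sum = 46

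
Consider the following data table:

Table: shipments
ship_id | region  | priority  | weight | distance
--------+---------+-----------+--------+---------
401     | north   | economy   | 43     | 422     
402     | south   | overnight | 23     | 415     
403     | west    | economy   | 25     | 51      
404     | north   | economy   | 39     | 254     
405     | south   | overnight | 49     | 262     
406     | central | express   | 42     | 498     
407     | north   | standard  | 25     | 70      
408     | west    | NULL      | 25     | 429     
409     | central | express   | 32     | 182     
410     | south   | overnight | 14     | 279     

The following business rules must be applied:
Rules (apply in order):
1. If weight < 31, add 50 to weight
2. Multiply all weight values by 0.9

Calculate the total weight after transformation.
510.3

Step 1: Apply Rule 1 - Add 50 to records with weight < 31
  - 5 records affected: 112 + (5 × 50) = 362
  - Unaffected records: 205
  - Sum after Rule 1: 567
Step 2: Apply Rule 2 - Multiply all by 0.9
  - 567 × 0.9 = 510.3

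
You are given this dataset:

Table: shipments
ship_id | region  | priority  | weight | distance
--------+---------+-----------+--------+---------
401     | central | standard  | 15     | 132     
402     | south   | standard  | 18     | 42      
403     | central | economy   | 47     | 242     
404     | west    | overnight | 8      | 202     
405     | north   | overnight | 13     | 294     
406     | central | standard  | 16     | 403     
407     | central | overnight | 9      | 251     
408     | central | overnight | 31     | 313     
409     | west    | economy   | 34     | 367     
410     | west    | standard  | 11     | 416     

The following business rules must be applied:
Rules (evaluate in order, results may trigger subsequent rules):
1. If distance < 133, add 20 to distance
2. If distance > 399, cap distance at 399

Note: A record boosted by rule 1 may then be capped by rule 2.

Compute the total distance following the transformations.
2681

Step 1: Apply rule 1 to records with distance < 133
  - 2 records get bonus of 20
  - Of these, 0 records then exceed 399 and get capped
Step 2: Apply rule 2 to records with distance > 399
  - 2 records (original) are capped
Step 3: Calculate final sum = 2681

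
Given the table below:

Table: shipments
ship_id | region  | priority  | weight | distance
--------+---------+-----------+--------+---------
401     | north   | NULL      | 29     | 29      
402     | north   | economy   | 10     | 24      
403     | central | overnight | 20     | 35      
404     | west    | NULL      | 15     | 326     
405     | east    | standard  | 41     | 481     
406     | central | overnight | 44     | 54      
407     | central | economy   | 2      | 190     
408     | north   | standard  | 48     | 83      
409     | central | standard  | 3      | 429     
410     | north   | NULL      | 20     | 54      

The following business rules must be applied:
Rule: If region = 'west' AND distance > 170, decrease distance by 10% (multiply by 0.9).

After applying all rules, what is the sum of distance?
1672.4

Step 1: Find records where region = 'west' AND distance > 170
Step 2: 1 records match, summing to 326
Step 3: After multiplier: 326 × 0.9 = 293.4
Step 4: Unaffected records sum: 1379
Step 5: Final sum = 293.4 + 1379 = 1672.4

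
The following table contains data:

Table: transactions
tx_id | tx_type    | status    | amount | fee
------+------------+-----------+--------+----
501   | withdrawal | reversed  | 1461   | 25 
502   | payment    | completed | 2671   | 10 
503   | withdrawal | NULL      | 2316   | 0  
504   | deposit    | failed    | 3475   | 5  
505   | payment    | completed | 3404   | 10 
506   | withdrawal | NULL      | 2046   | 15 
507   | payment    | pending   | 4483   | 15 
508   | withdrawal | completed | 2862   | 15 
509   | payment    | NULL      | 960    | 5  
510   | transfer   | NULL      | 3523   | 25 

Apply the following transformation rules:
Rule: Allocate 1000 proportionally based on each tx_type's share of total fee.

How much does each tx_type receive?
deposit: 40.0, payment: 320.0, transfer: 200.0, withdrawal: 440.0

Step 1: Calculate total fee = 125
Step 2: Calculate each tx_type's proportion:
  deposit: 5/125 = 4.00% → 40.0
  payment: 40/125 = 32.00% → 320.0
  transfer: 25/125 = 20.00% → 200.0
  withdrawal: 55/125 = 44.00% → 440.0
Step 3: Verify: sum of allocations ≈ 1000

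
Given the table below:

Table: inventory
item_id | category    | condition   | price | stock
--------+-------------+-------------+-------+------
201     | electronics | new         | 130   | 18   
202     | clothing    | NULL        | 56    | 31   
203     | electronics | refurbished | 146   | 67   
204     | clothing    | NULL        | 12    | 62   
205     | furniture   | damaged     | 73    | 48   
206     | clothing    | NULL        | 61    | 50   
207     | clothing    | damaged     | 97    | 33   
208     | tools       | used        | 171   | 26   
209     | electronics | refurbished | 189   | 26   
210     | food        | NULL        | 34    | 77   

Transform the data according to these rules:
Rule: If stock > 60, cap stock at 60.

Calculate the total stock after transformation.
412

Step 1: 3 records have stock > 60
Step 2: These records originally summed to 206
Step 3: After capping: 3 × 60 = 180
Step 4: Unaffected records sum: 232
Step 5: Final sum = 180 + 232 = 412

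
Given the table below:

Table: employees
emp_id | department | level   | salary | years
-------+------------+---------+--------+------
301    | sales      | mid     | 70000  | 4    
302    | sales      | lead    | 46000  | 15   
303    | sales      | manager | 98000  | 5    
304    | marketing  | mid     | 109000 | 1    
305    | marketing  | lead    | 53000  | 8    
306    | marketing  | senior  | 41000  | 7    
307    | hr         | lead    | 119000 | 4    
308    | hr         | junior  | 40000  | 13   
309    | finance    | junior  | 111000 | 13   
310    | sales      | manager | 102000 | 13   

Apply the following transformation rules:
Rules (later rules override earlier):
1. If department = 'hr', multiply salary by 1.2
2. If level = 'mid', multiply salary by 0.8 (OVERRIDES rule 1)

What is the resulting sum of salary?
785000.0

Step 1: Rule 2 takes priority for records with level = 'mid'
  - 2 records: 179000 × 0.8 = 143200.0
Step 2: Rule 1 applies to remaining records with department = 'hr'
  - 2 records: 159000 × 1.2 = 190800.0
Step 3: Other records unchanged: 451000
Step 4: Final sum = 143200.0 + 190800.0 + 451000 = 785000.0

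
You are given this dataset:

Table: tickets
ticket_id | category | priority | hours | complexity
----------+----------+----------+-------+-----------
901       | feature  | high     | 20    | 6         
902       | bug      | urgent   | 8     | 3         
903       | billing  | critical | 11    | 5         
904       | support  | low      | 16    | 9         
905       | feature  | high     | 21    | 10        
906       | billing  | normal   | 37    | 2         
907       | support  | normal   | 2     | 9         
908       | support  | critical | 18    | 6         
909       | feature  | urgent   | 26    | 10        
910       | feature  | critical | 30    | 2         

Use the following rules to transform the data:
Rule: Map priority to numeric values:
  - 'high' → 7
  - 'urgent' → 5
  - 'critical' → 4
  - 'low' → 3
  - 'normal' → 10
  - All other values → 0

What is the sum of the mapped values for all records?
59

Step 1: Apply mapping to each record
Step 2: Count by status:
  'high': 2 records × 7 = 14
  'urgent': 2 records × 5 = 10
  'critical': 3 records × 4 = 12
  'low': 1 records × 3 = 3
  'normal': 2 records × 10 = 20
Step 3: Sum all mapped values = 59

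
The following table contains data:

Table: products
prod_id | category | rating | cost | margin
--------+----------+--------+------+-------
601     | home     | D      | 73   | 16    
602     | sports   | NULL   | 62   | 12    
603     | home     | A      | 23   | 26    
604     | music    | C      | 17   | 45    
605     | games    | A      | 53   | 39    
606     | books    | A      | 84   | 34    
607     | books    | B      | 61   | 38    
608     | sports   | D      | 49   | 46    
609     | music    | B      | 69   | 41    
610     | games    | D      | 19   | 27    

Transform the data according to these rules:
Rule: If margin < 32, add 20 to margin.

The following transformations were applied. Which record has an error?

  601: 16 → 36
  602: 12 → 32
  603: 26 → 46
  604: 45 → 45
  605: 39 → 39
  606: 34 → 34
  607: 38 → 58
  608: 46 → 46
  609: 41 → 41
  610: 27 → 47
Record 607 has an error. The correct transformed value should be 38, not 58.

Step 1: Check each record against the rule
Step 2: Record 607 has margin = 38
Step 3: Since 38 >= 32, the bonus should not have been applied
Step 4: Correct value = 38, but claimed value = 58
Conclusion: Record 607 has the error.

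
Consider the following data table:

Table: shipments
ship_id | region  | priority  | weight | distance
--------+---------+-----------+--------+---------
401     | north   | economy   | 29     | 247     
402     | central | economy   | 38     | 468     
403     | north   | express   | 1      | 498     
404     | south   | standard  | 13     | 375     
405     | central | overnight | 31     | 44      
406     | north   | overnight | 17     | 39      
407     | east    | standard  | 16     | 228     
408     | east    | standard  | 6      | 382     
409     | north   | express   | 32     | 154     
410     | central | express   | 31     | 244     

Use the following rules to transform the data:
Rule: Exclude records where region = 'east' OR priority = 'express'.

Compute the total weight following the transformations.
128

Step 1: Find records where region = 'east' OR priority = 'express'
Step 2: 5 records match, summing to 86
Step 3: Original sum: 214
Step 4: Remaining sum = 214 - 86 = 128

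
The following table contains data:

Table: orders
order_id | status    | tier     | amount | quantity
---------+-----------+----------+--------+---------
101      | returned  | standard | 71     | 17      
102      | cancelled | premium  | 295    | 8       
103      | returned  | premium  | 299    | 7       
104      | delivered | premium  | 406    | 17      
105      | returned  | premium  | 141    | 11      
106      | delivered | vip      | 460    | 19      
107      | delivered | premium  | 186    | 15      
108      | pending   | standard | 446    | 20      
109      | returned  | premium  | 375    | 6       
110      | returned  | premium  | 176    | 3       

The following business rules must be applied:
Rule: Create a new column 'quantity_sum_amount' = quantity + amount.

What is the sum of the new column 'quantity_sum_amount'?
2978

Step 1: For each record, compute quantity + amount
Example calculations:
  17 + 71 = 88
  8 + 295 = 303
  7 + 299 = 306
  ...
Step 2: Sum all derived values
Step 3: Total = 2978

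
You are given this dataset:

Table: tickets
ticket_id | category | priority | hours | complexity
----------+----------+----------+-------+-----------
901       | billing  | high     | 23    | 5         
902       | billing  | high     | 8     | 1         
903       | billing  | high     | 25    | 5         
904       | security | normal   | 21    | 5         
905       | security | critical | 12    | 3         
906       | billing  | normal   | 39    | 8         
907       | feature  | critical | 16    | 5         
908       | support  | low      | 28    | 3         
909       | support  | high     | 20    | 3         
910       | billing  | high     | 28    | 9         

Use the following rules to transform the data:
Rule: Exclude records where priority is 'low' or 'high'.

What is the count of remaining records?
4

Step 1: Count records to exclude
  - 1 (low) + 5 (high) = 6 records
Step 2: Total records: 10
Step 3: Remaining = 10 - 6 = 4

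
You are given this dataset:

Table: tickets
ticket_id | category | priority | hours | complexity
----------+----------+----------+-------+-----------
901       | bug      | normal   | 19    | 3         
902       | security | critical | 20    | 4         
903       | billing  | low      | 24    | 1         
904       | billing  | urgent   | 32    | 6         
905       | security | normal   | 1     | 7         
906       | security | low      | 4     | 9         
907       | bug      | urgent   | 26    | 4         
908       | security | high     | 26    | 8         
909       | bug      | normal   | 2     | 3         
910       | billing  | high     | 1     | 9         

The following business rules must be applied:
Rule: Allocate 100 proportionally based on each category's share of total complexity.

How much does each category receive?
billing: 29.63, bug: 18.52, security: 51.85

Step 1: Calculate total complexity = 54
Step 2: Calculate each category's proportion:
  billing: 16/54 = 29.63% → 29.63
  bug: 10/54 = 18.52% → 18.52
  security: 28/54 = 51.85% → 51.85
Step 3: Verify: sum of allocations ≈ 100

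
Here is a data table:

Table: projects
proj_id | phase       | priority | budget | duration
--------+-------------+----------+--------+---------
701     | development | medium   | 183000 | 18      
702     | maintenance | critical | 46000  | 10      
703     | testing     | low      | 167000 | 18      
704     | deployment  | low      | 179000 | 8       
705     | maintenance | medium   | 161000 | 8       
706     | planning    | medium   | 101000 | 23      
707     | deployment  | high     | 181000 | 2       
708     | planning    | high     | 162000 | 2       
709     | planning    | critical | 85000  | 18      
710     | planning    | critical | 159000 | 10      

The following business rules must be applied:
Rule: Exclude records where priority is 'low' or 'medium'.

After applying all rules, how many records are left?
5

Step 1: Count records to exclude
  - 2 (low) + 3 (medium) = 5 records
Step 2: Total records: 10
Step 3: Remaining = 10 - 5 = 5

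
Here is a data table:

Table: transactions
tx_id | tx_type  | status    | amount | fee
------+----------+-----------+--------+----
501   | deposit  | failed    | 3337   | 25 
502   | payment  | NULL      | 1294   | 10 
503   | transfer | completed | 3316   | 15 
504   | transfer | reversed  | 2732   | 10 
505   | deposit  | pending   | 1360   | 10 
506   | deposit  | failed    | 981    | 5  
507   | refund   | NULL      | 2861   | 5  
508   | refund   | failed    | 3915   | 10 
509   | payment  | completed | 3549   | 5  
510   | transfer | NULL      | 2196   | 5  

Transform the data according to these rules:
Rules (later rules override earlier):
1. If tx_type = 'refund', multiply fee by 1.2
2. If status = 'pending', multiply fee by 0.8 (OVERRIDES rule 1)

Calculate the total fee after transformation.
101.0

Step 1: Rule 2 takes priority for records with status = 'pending'
  - 1 records: 10 × 0.8 = 8.0
Step 2: Rule 1 applies to remaining records with tx_type = 'refund'
  - 2 records: 15 × 1.2 = 18.0
Step 3: Other records unchanged: 75
Step 4: Final sum = 8.0 + 18.0 + 75 = 101.0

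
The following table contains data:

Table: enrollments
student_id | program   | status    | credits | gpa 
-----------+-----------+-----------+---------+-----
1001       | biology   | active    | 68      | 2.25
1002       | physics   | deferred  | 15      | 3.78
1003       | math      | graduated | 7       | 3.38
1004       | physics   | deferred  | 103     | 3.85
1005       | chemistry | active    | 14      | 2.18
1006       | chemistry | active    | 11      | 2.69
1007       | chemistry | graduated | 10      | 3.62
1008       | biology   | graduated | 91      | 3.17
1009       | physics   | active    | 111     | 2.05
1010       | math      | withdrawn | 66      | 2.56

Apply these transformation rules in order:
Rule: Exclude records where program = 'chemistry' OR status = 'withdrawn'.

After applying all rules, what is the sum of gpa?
18.48

Step 1: Find records where program = 'chemistry' OR status = 'withdrawn'
Step 2: 4 records match, summing to 11.05
Step 3: Original sum: 29.53
Step 4: Remaining sum = 29.53 - 11.05 = 18.48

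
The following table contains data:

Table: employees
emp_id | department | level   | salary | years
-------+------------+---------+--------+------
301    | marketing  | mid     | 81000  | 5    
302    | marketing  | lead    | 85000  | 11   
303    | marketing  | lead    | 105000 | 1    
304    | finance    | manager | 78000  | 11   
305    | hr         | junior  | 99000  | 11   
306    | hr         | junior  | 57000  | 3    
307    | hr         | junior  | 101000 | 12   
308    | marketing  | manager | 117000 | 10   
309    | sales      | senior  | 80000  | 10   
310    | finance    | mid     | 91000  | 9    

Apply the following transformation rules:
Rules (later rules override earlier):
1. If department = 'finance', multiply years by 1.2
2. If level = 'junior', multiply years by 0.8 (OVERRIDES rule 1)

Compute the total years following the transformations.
81.8

Step 1: Rule 2 takes priority for records with level = 'junior'
  - 3 records: 26 × 0.8 = 20.8
Step 2: Rule 1 applies to remaining records with department = 'finance'
  - 2 records: 20 × 1.2 = 24.0
Step 3: Other records unchanged: 37
Step 4: Final sum = 20.8 + 24.0 + 37 = 81.8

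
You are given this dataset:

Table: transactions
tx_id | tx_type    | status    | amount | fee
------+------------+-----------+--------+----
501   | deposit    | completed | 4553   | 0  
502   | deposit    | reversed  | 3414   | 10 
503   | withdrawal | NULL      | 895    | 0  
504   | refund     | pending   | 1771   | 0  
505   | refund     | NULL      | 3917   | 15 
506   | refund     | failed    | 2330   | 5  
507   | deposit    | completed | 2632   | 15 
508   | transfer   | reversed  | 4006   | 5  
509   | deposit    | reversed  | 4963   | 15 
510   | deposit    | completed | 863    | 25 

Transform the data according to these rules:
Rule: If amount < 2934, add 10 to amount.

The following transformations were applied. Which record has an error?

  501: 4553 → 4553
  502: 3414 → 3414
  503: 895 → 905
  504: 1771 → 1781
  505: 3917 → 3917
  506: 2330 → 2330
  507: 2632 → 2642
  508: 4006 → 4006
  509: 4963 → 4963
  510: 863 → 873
Record 506 has an error. The correct transformed value should be 2340, not 2330.

Step 1: Check each record against the rule
Step 2: Record 506 has amount = 2330
Step 3: Since 2330 < 2934, the bonus should have been applied
Step 4: Correct value = 2340, but claimed value = 2330
Conclusion: Record 506 has the error.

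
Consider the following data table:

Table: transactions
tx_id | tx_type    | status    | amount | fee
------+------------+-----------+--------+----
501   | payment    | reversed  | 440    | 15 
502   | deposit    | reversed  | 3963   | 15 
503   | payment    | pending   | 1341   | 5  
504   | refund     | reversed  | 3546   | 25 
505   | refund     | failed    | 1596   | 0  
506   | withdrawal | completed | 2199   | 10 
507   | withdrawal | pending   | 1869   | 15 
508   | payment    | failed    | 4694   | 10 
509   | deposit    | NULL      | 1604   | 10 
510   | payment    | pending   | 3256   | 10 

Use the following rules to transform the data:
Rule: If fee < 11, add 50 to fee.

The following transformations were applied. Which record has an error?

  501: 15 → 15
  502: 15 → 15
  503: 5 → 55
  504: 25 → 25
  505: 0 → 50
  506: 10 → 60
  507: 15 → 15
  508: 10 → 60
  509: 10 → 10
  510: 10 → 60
Record 509 has an error. The correct transformed value should be 60, not 10.

Step 1: Check each record against the rule
Step 2: Record 509 has fee = 10
Step 3: Since 10 < 11, the bonus should have been applied
Step 4: Correct value = 60, but claimed value = 10
Conclusion: Record 509 has the error.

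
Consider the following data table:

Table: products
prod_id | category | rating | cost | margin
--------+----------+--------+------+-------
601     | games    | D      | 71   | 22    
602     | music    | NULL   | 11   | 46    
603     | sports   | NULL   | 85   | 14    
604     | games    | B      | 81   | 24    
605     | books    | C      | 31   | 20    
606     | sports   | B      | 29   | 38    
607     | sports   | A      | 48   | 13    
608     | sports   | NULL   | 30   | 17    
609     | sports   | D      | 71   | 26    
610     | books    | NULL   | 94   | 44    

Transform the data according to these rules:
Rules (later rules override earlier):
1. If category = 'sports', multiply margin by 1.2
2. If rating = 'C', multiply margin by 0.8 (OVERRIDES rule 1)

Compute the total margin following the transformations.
281.6

Step 1: Rule 2 takes priority for records with rating = 'C'
  - 1 records: 20 × 0.8 = 16.0
Step 2: Rule 1 applies to remaining records with category = 'sports'
  - 5 records: 108 × 1.2 = 129.6
Step 3: Other records unchanged: 136
Step 4: Final sum = 16.0 + 129.6 + 136 = 281.6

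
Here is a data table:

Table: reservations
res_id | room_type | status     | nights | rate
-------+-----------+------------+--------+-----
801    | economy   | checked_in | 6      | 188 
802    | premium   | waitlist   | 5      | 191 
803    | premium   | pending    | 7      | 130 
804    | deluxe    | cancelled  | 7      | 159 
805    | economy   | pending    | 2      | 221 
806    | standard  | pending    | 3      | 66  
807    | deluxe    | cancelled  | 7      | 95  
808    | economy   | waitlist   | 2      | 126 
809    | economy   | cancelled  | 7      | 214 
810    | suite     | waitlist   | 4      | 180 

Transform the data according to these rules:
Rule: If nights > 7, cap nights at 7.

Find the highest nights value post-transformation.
7

Step 1: Original maximum nights = 7
Step 2: Check cap of 7 against maximum
Step 3: No records exceed the cap (max 7 <= cap 7), so no capping applies
Step 4: Maximum after transformation = 7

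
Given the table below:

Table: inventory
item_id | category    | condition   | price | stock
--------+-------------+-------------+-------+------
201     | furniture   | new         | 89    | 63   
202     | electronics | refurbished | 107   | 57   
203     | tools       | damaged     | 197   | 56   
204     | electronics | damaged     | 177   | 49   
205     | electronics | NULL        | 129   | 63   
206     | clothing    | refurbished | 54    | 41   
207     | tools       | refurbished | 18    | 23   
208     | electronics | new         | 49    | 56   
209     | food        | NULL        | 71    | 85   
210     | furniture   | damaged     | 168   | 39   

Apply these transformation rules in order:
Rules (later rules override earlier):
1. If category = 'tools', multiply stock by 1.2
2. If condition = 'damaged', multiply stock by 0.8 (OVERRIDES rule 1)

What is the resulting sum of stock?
507.8

Step 1: Rule 2 takes priority for records with condition = 'damaged'
  - 3 records: 144 × 0.8 = 115.2
Step 2: Rule 1 applies to remaining records with category = 'tools'
  - 1 records: 23 × 1.2 = 27.6
Step 3: Other records unchanged: 365
Step 4: Final sum = 115.2 + 27.6 + 365 = 507.8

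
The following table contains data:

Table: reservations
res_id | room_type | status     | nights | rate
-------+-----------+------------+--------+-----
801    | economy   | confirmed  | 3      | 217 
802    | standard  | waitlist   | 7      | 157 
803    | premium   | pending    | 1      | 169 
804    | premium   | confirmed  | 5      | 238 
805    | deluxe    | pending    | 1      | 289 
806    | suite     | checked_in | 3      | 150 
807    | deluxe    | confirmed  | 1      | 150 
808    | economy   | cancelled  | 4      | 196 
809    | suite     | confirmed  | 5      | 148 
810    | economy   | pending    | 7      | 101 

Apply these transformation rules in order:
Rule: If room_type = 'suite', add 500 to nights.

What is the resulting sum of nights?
1037

Step 1: Count records where room_type = 'suite': 2
Step 2: Total bonus added: 2 × 500 = 1000
Step 3: Original sum of nights: 37
Step 4: Final sum = 37 + 1000 = 1037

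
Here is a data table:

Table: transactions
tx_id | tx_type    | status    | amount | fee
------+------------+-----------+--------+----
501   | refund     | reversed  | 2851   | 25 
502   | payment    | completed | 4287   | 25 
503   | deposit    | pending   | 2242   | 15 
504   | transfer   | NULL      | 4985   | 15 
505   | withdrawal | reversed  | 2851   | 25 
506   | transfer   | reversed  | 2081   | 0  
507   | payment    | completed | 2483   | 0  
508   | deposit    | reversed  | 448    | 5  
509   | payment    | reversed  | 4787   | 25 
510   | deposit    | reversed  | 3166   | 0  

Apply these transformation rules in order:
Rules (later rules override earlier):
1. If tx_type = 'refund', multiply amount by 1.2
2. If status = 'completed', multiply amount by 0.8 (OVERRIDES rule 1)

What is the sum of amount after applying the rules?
29397.2

Step 1: Rule 2 takes priority for records with status = 'completed'
  - 2 records: 6770 × 0.8 = 5416.0
Step 2: Rule 1 applies to remaining records with tx_type = 'refund'
  - 1 records: 2851 × 1.2 = 3421.2
Step 3: Other records unchanged: 20560
Step 4: Final sum = 5416.0 + 3421.2 + 20560 = 29397.2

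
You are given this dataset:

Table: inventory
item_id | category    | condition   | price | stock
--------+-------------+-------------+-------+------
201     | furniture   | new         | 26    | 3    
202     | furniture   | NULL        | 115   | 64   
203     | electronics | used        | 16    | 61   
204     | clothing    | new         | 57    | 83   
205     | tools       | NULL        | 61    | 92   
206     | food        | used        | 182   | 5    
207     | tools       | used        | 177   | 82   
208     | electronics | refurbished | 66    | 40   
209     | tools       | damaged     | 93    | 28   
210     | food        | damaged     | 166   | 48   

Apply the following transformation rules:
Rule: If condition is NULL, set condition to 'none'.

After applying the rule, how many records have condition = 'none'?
2

Step 1: Count records where condition IS NULL
Step 2: Found 2 records with NULL condition
Step 3: These records will have condition set to 'none'
Step 4: Records already having condition = 'none': 0
Step 5: Answer: 2 + 0 = 2 records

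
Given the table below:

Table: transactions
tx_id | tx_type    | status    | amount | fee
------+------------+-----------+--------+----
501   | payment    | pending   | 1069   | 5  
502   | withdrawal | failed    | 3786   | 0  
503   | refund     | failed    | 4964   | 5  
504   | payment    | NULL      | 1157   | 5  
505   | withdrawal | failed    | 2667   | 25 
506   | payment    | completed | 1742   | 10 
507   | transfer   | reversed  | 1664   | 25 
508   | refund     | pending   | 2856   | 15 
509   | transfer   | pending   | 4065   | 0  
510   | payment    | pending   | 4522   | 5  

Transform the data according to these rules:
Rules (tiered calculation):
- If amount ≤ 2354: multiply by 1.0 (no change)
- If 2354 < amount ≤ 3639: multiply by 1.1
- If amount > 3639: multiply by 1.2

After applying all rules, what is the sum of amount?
32511.7

Step 1: Tier 1 (amount ≤ 2354): 4 records, sum = 5632 × 1.0 = 5632.0
Step 2: Tier 2 (2354 < amount ≤ 3639): 2 records, sum = 5523 × 1.1 = 6075.3
Step 3: Tier 3 (amount > 3639): 4 records, sum = 17337 × 1.2 = 20804.4
Step 4: Final sum = 5632.0 + 6075.3 + 20804.4 = 32511.7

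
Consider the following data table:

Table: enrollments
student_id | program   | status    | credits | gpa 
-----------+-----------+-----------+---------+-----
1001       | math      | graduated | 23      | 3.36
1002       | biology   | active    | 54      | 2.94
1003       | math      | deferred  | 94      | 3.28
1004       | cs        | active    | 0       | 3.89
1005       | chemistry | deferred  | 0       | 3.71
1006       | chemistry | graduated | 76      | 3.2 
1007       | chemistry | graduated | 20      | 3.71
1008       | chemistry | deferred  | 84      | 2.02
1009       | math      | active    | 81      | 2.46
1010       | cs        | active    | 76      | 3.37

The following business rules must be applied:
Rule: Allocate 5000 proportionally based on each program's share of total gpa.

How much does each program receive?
biology: 460.24, chemistry: 1978.71, cs: 1136.51, math: 1424.55

Step 1: Calculate total gpa = 31.94
Step 2: Calculate each program's proportion:
  biology: 2.94/31.94 = 9.20% → 460.24
  chemistry: 12.64/31.94 = 39.57% → 1978.71
  cs: 7.26/31.94 = 22.73% → 1136.51
  math: 9.1/31.94 = 28.49% → 1424.55
Step 3: Verify: sum of allocations ≈ 5000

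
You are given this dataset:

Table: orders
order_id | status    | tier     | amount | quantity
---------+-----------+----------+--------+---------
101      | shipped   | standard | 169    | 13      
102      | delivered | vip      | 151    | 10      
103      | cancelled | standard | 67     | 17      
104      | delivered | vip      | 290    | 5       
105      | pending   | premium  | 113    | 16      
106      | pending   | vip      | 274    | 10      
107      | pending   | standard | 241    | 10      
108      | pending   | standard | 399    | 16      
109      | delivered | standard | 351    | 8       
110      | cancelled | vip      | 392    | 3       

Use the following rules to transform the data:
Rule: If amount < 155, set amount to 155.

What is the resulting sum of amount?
2581

Step 1: 3 records have amount < 155
Step 2: These records originally summed to 331
Step 3: After setting to minimum: 3 × 155 = 465
Step 4: Unaffected records sum: 2116
Step 5: Final sum = 465 + 2116 = 2581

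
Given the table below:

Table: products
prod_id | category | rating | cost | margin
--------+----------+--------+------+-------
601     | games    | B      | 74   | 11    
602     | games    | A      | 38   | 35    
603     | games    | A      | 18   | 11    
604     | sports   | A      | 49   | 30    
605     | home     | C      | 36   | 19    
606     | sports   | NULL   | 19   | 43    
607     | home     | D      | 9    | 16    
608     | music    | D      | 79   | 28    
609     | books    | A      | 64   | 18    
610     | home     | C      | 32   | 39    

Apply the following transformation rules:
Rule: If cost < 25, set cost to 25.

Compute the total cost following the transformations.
447

Step 1: 3 records have cost < 25
Step 2: These records originally summed to 46
Step 3: After setting to minimum: 3 × 25 = 75
Step 4: Unaffected records sum: 372
Step 5: Final sum = 75 + 372 = 447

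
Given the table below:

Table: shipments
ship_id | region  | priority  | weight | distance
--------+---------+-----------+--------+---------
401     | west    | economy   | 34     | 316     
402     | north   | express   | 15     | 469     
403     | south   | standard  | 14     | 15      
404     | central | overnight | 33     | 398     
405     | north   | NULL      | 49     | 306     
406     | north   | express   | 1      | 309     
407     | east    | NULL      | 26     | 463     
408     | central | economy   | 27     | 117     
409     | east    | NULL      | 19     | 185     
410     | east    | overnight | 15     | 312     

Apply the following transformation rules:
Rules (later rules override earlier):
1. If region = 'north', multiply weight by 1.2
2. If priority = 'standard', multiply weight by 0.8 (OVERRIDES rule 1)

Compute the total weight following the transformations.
243.2

Step 1: Rule 2 takes priority for records with priority = 'standard'
  - 1 records: 14 × 0.8 = 11.2
Step 2: Rule 1 applies to remaining records with region = 'north'
  - 3 records: 65 × 1.2 = 78.0
Step 3: Other records unchanged: 154
Step 4: Final sum = 11.2 + 78.0 + 154 = 243.2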